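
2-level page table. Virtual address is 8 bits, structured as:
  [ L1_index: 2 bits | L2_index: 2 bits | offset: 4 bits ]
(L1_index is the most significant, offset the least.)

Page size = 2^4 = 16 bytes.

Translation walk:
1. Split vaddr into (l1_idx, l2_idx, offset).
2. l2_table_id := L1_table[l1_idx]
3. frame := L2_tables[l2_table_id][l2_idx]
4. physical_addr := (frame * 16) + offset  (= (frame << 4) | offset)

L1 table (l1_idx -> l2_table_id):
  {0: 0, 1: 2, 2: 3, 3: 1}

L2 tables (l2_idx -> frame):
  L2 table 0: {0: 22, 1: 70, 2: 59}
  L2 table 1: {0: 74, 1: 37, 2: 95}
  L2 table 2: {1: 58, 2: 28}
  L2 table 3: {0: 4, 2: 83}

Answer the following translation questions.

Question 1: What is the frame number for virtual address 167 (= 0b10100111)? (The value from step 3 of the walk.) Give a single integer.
Answer: 83

Derivation:
vaddr = 167: l1_idx=2, l2_idx=2
L1[2] = 3; L2[3][2] = 83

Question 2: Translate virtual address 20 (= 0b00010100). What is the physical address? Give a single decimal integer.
Answer: 1124

Derivation:
vaddr = 20 = 0b00010100
Split: l1_idx=0, l2_idx=1, offset=4
L1[0] = 0
L2[0][1] = 70
paddr = 70 * 16 + 4 = 1124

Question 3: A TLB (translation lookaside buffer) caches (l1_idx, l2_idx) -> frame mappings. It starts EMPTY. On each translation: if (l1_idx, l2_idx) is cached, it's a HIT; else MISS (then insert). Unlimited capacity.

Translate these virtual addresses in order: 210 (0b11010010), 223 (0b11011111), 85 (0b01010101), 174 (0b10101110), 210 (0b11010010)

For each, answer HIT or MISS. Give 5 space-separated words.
vaddr=210: (3,1) not in TLB -> MISS, insert
vaddr=223: (3,1) in TLB -> HIT
vaddr=85: (1,1) not in TLB -> MISS, insert
vaddr=174: (2,2) not in TLB -> MISS, insert
vaddr=210: (3,1) in TLB -> HIT

Answer: MISS HIT MISS MISS HIT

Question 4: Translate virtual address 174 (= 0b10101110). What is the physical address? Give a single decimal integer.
vaddr = 174 = 0b10101110
Split: l1_idx=2, l2_idx=2, offset=14
L1[2] = 3
L2[3][2] = 83
paddr = 83 * 16 + 14 = 1342

Answer: 1342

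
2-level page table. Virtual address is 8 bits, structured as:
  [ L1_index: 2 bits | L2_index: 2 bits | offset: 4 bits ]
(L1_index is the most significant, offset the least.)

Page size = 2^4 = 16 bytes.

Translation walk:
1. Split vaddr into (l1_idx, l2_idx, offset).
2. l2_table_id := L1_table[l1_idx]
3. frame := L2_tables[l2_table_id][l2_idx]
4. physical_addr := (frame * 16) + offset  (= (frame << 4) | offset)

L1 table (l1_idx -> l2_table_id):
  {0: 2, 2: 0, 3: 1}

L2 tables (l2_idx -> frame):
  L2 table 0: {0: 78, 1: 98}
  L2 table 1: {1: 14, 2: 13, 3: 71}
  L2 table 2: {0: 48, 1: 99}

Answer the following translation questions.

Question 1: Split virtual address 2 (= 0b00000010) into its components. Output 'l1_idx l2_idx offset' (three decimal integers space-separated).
Answer: 0 0 2

Derivation:
vaddr = 2 = 0b00000010
  top 2 bits -> l1_idx = 0
  next 2 bits -> l2_idx = 0
  bottom 4 bits -> offset = 2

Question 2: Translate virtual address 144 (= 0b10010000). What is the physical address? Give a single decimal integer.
Answer: 1568

Derivation:
vaddr = 144 = 0b10010000
Split: l1_idx=2, l2_idx=1, offset=0
L1[2] = 0
L2[0][1] = 98
paddr = 98 * 16 + 0 = 1568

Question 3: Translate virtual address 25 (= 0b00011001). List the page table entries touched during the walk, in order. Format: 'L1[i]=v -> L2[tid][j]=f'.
Answer: L1[0]=2 -> L2[2][1]=99

Derivation:
vaddr = 25 = 0b00011001
Split: l1_idx=0, l2_idx=1, offset=9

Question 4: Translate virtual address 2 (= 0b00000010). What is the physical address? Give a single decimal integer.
Answer: 770

Derivation:
vaddr = 2 = 0b00000010
Split: l1_idx=0, l2_idx=0, offset=2
L1[0] = 2
L2[2][0] = 48
paddr = 48 * 16 + 2 = 770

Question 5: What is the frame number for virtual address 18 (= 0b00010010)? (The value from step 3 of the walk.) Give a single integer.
Answer: 99

Derivation:
vaddr = 18: l1_idx=0, l2_idx=1
L1[0] = 2; L2[2][1] = 99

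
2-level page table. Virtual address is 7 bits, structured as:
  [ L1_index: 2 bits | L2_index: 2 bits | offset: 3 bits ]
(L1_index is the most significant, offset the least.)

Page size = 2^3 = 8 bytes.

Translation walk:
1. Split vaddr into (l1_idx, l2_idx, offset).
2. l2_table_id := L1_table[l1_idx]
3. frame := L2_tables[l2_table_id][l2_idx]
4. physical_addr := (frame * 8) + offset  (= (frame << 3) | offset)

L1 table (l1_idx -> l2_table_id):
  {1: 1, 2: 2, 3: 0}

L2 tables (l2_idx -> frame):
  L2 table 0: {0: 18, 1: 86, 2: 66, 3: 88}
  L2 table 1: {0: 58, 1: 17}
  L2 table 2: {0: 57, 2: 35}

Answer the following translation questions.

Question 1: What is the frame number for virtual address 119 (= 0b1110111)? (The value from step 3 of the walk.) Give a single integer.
vaddr = 119: l1_idx=3, l2_idx=2
L1[3] = 0; L2[0][2] = 66

Answer: 66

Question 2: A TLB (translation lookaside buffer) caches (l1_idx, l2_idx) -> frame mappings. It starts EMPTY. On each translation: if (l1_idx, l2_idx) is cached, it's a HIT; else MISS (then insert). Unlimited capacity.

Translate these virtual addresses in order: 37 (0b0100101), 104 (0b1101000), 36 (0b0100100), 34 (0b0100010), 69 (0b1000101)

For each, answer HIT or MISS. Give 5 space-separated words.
vaddr=37: (1,0) not in TLB -> MISS, insert
vaddr=104: (3,1) not in TLB -> MISS, insert
vaddr=36: (1,0) in TLB -> HIT
vaddr=34: (1,0) in TLB -> HIT
vaddr=69: (2,0) not in TLB -> MISS, insert

Answer: MISS MISS HIT HIT MISS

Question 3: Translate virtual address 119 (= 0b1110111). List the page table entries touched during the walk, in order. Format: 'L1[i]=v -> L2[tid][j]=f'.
Answer: L1[3]=0 -> L2[0][2]=66

Derivation:
vaddr = 119 = 0b1110111
Split: l1_idx=3, l2_idx=2, offset=7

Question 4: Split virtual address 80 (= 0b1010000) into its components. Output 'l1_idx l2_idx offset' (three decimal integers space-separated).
vaddr = 80 = 0b1010000
  top 2 bits -> l1_idx = 2
  next 2 bits -> l2_idx = 2
  bottom 3 bits -> offset = 0

Answer: 2 2 0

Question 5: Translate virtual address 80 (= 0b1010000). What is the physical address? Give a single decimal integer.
Answer: 280

Derivation:
vaddr = 80 = 0b1010000
Split: l1_idx=2, l2_idx=2, offset=0
L1[2] = 2
L2[2][2] = 35
paddr = 35 * 8 + 0 = 280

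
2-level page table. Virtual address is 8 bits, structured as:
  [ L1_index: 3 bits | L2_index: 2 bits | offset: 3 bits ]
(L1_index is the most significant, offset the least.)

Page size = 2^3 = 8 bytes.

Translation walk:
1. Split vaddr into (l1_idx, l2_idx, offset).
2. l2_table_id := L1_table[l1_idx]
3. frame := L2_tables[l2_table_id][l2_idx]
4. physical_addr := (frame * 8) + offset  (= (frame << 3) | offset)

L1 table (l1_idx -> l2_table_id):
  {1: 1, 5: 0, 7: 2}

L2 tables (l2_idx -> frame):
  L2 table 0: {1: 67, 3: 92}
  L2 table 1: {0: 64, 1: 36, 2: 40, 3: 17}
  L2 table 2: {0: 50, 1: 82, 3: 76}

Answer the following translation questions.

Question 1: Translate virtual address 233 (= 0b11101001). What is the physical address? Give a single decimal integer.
Answer: 657

Derivation:
vaddr = 233 = 0b11101001
Split: l1_idx=7, l2_idx=1, offset=1
L1[7] = 2
L2[2][1] = 82
paddr = 82 * 8 + 1 = 657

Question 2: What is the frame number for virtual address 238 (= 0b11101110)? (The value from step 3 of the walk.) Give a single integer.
vaddr = 238: l1_idx=7, l2_idx=1
L1[7] = 2; L2[2][1] = 82

Answer: 82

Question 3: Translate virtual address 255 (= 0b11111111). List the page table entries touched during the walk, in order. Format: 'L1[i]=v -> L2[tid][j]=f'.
Answer: L1[7]=2 -> L2[2][3]=76

Derivation:
vaddr = 255 = 0b11111111
Split: l1_idx=7, l2_idx=3, offset=7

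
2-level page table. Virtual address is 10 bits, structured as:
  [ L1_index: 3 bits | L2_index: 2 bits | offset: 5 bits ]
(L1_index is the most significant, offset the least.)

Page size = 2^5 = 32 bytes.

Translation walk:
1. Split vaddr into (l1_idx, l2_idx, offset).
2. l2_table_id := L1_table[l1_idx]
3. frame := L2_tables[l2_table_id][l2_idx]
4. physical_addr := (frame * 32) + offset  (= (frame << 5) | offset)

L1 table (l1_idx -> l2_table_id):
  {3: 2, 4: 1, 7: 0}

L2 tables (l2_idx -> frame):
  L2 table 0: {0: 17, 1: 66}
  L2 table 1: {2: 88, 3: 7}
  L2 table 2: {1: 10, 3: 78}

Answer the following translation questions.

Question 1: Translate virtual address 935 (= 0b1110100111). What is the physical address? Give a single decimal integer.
Answer: 2119

Derivation:
vaddr = 935 = 0b1110100111
Split: l1_idx=7, l2_idx=1, offset=7
L1[7] = 0
L2[0][1] = 66
paddr = 66 * 32 + 7 = 2119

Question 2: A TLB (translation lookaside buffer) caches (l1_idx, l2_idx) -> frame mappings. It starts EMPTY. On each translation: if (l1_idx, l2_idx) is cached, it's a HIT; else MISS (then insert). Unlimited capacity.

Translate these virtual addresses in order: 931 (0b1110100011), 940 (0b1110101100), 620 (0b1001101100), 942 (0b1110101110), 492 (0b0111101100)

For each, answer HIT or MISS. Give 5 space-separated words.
Answer: MISS HIT MISS HIT MISS

Derivation:
vaddr=931: (7,1) not in TLB -> MISS, insert
vaddr=940: (7,1) in TLB -> HIT
vaddr=620: (4,3) not in TLB -> MISS, insert
vaddr=942: (7,1) in TLB -> HIT
vaddr=492: (3,3) not in TLB -> MISS, insert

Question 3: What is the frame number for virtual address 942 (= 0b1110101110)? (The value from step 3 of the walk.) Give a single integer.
vaddr = 942: l1_idx=7, l2_idx=1
L1[7] = 0; L2[0][1] = 66

Answer: 66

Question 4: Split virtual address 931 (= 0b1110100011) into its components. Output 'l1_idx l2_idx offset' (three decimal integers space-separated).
vaddr = 931 = 0b1110100011
  top 3 bits -> l1_idx = 7
  next 2 bits -> l2_idx = 1
  bottom 5 bits -> offset = 3

Answer: 7 1 3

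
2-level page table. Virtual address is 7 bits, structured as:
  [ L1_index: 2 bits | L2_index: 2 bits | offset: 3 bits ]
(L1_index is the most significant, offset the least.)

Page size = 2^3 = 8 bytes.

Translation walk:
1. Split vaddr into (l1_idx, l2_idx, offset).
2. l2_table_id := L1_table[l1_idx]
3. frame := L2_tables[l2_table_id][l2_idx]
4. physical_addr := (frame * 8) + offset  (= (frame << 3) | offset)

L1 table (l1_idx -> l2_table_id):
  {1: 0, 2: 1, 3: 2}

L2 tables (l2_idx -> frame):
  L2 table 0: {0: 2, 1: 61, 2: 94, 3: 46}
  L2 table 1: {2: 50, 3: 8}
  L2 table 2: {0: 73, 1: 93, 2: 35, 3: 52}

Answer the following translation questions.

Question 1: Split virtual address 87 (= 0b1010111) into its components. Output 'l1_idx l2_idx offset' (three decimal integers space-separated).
vaddr = 87 = 0b1010111
  top 2 bits -> l1_idx = 2
  next 2 bits -> l2_idx = 2
  bottom 3 bits -> offset = 7

Answer: 2 2 7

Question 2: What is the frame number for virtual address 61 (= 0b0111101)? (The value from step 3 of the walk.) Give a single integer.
Answer: 46

Derivation:
vaddr = 61: l1_idx=1, l2_idx=3
L1[1] = 0; L2[0][3] = 46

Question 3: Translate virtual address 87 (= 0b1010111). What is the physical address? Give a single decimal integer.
vaddr = 87 = 0b1010111
Split: l1_idx=2, l2_idx=2, offset=7
L1[2] = 1
L2[1][2] = 50
paddr = 50 * 8 + 7 = 407

Answer: 407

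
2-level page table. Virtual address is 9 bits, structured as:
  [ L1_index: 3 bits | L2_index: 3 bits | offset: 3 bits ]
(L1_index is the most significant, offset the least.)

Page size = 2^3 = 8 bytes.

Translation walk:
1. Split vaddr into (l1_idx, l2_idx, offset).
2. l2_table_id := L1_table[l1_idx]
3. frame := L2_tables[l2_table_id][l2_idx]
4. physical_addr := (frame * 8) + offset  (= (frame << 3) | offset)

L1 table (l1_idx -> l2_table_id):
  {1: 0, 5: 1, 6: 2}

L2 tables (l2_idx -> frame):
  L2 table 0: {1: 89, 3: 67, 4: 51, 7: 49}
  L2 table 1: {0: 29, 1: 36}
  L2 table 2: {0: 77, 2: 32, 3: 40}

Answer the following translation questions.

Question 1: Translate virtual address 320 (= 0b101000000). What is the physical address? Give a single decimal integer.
Answer: 232

Derivation:
vaddr = 320 = 0b101000000
Split: l1_idx=5, l2_idx=0, offset=0
L1[5] = 1
L2[1][0] = 29
paddr = 29 * 8 + 0 = 232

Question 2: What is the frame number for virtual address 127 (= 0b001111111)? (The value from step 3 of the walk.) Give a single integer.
Answer: 49

Derivation:
vaddr = 127: l1_idx=1, l2_idx=7
L1[1] = 0; L2[0][7] = 49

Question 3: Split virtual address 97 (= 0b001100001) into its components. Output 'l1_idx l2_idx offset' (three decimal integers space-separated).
Answer: 1 4 1

Derivation:
vaddr = 97 = 0b001100001
  top 3 bits -> l1_idx = 1
  next 3 bits -> l2_idx = 4
  bottom 3 bits -> offset = 1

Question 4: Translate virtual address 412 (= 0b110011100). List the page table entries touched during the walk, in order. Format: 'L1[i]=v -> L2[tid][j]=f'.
vaddr = 412 = 0b110011100
Split: l1_idx=6, l2_idx=3, offset=4

Answer: L1[6]=2 -> L2[2][3]=40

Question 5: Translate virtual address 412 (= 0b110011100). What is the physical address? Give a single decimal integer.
Answer: 324

Derivation:
vaddr = 412 = 0b110011100
Split: l1_idx=6, l2_idx=3, offset=4
L1[6] = 2
L2[2][3] = 40
paddr = 40 * 8 + 4 = 324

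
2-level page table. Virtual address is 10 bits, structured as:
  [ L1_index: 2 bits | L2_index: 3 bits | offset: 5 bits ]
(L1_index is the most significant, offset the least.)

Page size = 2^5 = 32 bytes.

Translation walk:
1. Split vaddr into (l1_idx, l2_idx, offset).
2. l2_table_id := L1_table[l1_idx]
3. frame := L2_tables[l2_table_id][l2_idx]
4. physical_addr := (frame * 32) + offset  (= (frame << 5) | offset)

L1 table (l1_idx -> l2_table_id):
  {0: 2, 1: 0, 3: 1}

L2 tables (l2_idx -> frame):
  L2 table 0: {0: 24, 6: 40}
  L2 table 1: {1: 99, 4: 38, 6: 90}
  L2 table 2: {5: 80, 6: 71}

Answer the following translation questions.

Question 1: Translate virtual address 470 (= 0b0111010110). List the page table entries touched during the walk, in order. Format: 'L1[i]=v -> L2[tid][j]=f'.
Answer: L1[1]=0 -> L2[0][6]=40

Derivation:
vaddr = 470 = 0b0111010110
Split: l1_idx=1, l2_idx=6, offset=22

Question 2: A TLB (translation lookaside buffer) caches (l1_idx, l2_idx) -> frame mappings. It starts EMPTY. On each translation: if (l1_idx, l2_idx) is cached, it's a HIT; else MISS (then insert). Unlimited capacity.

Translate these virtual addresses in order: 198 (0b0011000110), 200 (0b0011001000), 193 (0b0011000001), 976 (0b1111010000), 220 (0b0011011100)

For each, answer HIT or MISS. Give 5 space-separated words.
vaddr=198: (0,6) not in TLB -> MISS, insert
vaddr=200: (0,6) in TLB -> HIT
vaddr=193: (0,6) in TLB -> HIT
vaddr=976: (3,6) not in TLB -> MISS, insert
vaddr=220: (0,6) in TLB -> HIT

Answer: MISS HIT HIT MISS HIT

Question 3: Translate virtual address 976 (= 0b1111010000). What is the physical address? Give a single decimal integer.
vaddr = 976 = 0b1111010000
Split: l1_idx=3, l2_idx=6, offset=16
L1[3] = 1
L2[1][6] = 90
paddr = 90 * 32 + 16 = 2896

Answer: 2896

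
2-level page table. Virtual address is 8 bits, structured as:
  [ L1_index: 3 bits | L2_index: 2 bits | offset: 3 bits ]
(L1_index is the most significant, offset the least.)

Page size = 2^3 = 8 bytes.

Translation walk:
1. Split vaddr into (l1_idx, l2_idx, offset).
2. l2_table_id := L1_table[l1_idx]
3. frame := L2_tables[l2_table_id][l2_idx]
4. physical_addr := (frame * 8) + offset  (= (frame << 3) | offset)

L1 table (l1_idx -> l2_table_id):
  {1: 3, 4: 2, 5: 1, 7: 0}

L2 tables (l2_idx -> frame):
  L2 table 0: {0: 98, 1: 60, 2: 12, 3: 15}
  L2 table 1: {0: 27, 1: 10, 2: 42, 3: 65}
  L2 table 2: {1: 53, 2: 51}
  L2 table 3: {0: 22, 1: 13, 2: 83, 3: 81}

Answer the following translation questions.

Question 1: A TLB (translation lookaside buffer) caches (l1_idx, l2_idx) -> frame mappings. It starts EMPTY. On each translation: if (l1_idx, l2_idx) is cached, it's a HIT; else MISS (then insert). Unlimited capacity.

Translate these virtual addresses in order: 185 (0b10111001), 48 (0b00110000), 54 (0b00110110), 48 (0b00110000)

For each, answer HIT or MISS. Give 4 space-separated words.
Answer: MISS MISS HIT HIT

Derivation:
vaddr=185: (5,3) not in TLB -> MISS, insert
vaddr=48: (1,2) not in TLB -> MISS, insert
vaddr=54: (1,2) in TLB -> HIT
vaddr=48: (1,2) in TLB -> HIT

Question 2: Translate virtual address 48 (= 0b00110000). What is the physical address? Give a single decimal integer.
vaddr = 48 = 0b00110000
Split: l1_idx=1, l2_idx=2, offset=0
L1[1] = 3
L2[3][2] = 83
paddr = 83 * 8 + 0 = 664

Answer: 664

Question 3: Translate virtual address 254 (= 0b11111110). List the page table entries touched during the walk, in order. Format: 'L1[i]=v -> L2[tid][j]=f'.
Answer: L1[7]=0 -> L2[0][3]=15

Derivation:
vaddr = 254 = 0b11111110
Split: l1_idx=7, l2_idx=3, offset=6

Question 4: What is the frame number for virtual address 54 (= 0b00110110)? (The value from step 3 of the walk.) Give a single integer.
Answer: 83

Derivation:
vaddr = 54: l1_idx=1, l2_idx=2
L1[1] = 3; L2[3][2] = 83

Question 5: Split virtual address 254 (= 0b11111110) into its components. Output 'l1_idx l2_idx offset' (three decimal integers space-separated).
Answer: 7 3 6

Derivation:
vaddr = 254 = 0b11111110
  top 3 bits -> l1_idx = 7
  next 2 bits -> l2_idx = 3
  bottom 3 bits -> offset = 6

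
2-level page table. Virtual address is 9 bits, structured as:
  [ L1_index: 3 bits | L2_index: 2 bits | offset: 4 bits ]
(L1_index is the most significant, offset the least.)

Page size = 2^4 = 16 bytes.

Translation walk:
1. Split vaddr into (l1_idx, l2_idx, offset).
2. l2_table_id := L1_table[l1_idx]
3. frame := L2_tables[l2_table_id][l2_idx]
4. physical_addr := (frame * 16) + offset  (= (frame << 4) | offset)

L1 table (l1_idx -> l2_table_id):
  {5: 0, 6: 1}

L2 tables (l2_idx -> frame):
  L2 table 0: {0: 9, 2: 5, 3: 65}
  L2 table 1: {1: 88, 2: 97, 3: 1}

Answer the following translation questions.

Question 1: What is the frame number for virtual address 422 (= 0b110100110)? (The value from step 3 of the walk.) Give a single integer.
vaddr = 422: l1_idx=6, l2_idx=2
L1[6] = 1; L2[1][2] = 97

Answer: 97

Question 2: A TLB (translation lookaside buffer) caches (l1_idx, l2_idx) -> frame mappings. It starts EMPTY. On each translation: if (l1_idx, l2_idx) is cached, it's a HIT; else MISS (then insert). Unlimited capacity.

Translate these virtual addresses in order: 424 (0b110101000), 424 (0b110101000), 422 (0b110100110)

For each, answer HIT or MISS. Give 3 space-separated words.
Answer: MISS HIT HIT

Derivation:
vaddr=424: (6,2) not in TLB -> MISS, insert
vaddr=424: (6,2) in TLB -> HIT
vaddr=422: (6,2) in TLB -> HIT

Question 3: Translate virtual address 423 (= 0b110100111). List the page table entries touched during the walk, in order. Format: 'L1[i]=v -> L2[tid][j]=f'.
Answer: L1[6]=1 -> L2[1][2]=97

Derivation:
vaddr = 423 = 0b110100111
Split: l1_idx=6, l2_idx=2, offset=7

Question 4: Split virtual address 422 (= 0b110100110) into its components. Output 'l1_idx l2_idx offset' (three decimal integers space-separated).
Answer: 6 2 6

Derivation:
vaddr = 422 = 0b110100110
  top 3 bits -> l1_idx = 6
  next 2 bits -> l2_idx = 2
  bottom 4 bits -> offset = 6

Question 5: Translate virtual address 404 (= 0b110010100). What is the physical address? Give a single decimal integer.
Answer: 1412

Derivation:
vaddr = 404 = 0b110010100
Split: l1_idx=6, l2_idx=1, offset=4
L1[6] = 1
L2[1][1] = 88
paddr = 88 * 16 + 4 = 1412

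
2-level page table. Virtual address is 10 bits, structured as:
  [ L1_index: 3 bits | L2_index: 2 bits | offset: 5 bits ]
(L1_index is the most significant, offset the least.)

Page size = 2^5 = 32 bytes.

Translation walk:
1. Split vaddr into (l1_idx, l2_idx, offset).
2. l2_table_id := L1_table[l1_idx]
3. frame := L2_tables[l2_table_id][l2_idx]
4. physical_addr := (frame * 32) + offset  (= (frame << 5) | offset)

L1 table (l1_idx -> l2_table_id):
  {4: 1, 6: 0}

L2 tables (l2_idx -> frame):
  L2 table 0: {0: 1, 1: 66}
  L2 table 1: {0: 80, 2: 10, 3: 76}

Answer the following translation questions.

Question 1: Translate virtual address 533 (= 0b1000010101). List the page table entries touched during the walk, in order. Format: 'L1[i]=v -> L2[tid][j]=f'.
Answer: L1[4]=1 -> L2[1][0]=80

Derivation:
vaddr = 533 = 0b1000010101
Split: l1_idx=4, l2_idx=0, offset=21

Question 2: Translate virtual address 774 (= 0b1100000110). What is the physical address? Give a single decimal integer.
Answer: 38

Derivation:
vaddr = 774 = 0b1100000110
Split: l1_idx=6, l2_idx=0, offset=6
L1[6] = 0
L2[0][0] = 1
paddr = 1 * 32 + 6 = 38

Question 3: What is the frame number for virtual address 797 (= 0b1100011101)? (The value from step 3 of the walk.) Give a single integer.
vaddr = 797: l1_idx=6, l2_idx=0
L1[6] = 0; L2[0][0] = 1

Answer: 1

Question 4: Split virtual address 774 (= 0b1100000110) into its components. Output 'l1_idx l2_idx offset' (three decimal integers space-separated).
Answer: 6 0 6

Derivation:
vaddr = 774 = 0b1100000110
  top 3 bits -> l1_idx = 6
  next 2 bits -> l2_idx = 0
  bottom 5 bits -> offset = 6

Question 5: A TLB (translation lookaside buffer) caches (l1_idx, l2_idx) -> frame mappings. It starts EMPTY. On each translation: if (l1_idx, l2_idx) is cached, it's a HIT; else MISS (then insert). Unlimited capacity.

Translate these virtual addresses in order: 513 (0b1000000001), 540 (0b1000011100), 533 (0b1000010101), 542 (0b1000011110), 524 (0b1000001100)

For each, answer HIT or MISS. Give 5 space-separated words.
Answer: MISS HIT HIT HIT HIT

Derivation:
vaddr=513: (4,0) not in TLB -> MISS, insert
vaddr=540: (4,0) in TLB -> HIT
vaddr=533: (4,0) in TLB -> HIT
vaddr=542: (4,0) in TLB -> HIT
vaddr=524: (4,0) in TLB -> HIT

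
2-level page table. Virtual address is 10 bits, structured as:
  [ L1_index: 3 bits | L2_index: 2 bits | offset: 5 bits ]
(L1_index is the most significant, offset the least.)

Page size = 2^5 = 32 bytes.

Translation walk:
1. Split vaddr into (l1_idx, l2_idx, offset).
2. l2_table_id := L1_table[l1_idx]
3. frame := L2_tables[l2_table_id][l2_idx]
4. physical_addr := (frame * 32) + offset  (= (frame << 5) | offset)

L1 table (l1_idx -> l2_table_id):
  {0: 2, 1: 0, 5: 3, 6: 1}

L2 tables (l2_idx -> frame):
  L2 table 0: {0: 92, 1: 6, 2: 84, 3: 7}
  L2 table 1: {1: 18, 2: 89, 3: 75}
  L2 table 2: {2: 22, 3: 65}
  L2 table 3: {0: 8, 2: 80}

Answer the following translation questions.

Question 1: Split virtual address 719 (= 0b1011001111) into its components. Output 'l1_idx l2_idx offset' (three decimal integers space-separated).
Answer: 5 2 15

Derivation:
vaddr = 719 = 0b1011001111
  top 3 bits -> l1_idx = 5
  next 2 bits -> l2_idx = 2
  bottom 5 bits -> offset = 15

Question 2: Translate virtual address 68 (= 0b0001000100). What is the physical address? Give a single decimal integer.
vaddr = 68 = 0b0001000100
Split: l1_idx=0, l2_idx=2, offset=4
L1[0] = 2
L2[2][2] = 22
paddr = 22 * 32 + 4 = 708

Answer: 708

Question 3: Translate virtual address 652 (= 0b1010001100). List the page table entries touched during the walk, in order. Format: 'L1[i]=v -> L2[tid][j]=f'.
vaddr = 652 = 0b1010001100
Split: l1_idx=5, l2_idx=0, offset=12

Answer: L1[5]=3 -> L2[3][0]=8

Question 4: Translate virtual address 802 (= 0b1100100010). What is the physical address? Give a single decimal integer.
vaddr = 802 = 0b1100100010
Split: l1_idx=6, l2_idx=1, offset=2
L1[6] = 1
L2[1][1] = 18
paddr = 18 * 32 + 2 = 578

Answer: 578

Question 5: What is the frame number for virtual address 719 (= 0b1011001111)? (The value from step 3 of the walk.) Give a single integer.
Answer: 80

Derivation:
vaddr = 719: l1_idx=5, l2_idx=2
L1[5] = 3; L2[3][2] = 80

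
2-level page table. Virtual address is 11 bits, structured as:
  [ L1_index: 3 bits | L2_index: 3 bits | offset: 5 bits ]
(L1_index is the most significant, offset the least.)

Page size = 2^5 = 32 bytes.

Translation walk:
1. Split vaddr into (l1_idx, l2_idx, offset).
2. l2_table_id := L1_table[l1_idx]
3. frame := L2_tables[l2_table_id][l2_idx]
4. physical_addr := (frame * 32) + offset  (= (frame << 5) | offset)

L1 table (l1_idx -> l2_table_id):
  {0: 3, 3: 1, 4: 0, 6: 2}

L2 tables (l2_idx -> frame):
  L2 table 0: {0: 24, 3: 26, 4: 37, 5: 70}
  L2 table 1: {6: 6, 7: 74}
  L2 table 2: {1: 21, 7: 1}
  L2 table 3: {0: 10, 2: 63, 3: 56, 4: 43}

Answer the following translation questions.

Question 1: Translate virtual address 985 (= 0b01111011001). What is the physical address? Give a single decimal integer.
Answer: 217

Derivation:
vaddr = 985 = 0b01111011001
Split: l1_idx=3, l2_idx=6, offset=25
L1[3] = 1
L2[1][6] = 6
paddr = 6 * 32 + 25 = 217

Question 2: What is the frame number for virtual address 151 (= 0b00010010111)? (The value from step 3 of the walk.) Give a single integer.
vaddr = 151: l1_idx=0, l2_idx=4
L1[0] = 3; L2[3][4] = 43

Answer: 43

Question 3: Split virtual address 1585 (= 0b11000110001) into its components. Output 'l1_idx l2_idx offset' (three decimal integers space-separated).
vaddr = 1585 = 0b11000110001
  top 3 bits -> l1_idx = 6
  next 3 bits -> l2_idx = 1
  bottom 5 bits -> offset = 17

Answer: 6 1 17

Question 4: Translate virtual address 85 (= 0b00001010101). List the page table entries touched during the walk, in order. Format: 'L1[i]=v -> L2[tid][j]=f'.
vaddr = 85 = 0b00001010101
Split: l1_idx=0, l2_idx=2, offset=21

Answer: L1[0]=3 -> L2[3][2]=63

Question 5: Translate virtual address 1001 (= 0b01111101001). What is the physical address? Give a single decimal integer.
vaddr = 1001 = 0b01111101001
Split: l1_idx=3, l2_idx=7, offset=9
L1[3] = 1
L2[1][7] = 74
paddr = 74 * 32 + 9 = 2377

Answer: 2377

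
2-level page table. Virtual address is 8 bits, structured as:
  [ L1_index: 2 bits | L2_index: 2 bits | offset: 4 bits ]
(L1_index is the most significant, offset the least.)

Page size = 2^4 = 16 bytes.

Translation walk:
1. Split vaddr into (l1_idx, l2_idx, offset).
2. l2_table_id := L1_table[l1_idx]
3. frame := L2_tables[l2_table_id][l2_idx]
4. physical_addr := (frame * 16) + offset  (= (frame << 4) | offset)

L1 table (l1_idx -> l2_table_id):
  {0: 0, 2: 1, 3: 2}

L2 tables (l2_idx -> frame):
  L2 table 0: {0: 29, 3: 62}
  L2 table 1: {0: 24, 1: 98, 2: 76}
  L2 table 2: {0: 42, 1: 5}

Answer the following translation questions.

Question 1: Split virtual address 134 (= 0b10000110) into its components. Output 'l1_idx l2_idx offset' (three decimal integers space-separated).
Answer: 2 0 6

Derivation:
vaddr = 134 = 0b10000110
  top 2 bits -> l1_idx = 2
  next 2 bits -> l2_idx = 0
  bottom 4 bits -> offset = 6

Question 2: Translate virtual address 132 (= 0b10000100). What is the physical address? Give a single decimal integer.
Answer: 388

Derivation:
vaddr = 132 = 0b10000100
Split: l1_idx=2, l2_idx=0, offset=4
L1[2] = 1
L2[1][0] = 24
paddr = 24 * 16 + 4 = 388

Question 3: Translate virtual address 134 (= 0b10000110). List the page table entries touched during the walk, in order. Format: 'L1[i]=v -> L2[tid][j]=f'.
vaddr = 134 = 0b10000110
Split: l1_idx=2, l2_idx=0, offset=6

Answer: L1[2]=1 -> L2[1][0]=24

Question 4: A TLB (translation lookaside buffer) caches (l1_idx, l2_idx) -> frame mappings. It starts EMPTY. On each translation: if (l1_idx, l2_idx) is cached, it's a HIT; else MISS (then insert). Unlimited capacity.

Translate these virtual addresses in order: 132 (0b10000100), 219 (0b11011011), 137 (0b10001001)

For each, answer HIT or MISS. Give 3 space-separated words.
vaddr=132: (2,0) not in TLB -> MISS, insert
vaddr=219: (3,1) not in TLB -> MISS, insert
vaddr=137: (2,0) in TLB -> HIT

Answer: MISS MISS HIT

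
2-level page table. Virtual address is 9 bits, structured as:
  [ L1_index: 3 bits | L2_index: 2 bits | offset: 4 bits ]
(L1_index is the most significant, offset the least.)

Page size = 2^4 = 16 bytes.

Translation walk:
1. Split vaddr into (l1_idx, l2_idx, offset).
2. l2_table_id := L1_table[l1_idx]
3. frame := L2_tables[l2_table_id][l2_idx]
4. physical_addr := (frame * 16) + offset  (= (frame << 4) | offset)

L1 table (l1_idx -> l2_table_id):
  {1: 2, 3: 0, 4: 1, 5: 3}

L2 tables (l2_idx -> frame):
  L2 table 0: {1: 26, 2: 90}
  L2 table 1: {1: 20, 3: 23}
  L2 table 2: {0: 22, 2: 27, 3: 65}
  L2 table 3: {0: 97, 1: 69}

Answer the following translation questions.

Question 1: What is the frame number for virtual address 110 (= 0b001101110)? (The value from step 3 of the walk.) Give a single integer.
vaddr = 110: l1_idx=1, l2_idx=2
L1[1] = 2; L2[2][2] = 27

Answer: 27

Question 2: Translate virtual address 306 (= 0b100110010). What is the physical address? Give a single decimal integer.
Answer: 370

Derivation:
vaddr = 306 = 0b100110010
Split: l1_idx=4, l2_idx=3, offset=2
L1[4] = 1
L2[1][3] = 23
paddr = 23 * 16 + 2 = 370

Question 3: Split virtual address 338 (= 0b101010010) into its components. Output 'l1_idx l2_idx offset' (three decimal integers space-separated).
vaddr = 338 = 0b101010010
  top 3 bits -> l1_idx = 5
  next 2 bits -> l2_idx = 1
  bottom 4 bits -> offset = 2

Answer: 5 1 2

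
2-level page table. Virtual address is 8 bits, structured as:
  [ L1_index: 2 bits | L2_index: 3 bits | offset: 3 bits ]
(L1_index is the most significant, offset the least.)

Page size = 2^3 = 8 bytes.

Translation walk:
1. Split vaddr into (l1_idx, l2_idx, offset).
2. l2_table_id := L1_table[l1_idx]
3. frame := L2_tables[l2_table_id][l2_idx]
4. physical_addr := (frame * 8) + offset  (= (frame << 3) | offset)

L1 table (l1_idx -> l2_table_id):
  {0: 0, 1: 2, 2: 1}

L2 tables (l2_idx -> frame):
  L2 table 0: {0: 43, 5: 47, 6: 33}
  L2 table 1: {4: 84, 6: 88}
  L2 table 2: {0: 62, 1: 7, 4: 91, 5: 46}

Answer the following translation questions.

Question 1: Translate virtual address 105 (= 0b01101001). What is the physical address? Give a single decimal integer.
vaddr = 105 = 0b01101001
Split: l1_idx=1, l2_idx=5, offset=1
L1[1] = 2
L2[2][5] = 46
paddr = 46 * 8 + 1 = 369

Answer: 369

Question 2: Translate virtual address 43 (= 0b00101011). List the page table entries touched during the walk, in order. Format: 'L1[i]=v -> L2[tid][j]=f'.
Answer: L1[0]=0 -> L2[0][5]=47

Derivation:
vaddr = 43 = 0b00101011
Split: l1_idx=0, l2_idx=5, offset=3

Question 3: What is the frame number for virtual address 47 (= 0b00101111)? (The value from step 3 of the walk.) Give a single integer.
Answer: 47

Derivation:
vaddr = 47: l1_idx=0, l2_idx=5
L1[0] = 0; L2[0][5] = 47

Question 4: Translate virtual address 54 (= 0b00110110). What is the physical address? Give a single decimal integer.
Answer: 270

Derivation:
vaddr = 54 = 0b00110110
Split: l1_idx=0, l2_idx=6, offset=6
L1[0] = 0
L2[0][6] = 33
paddr = 33 * 8 + 6 = 270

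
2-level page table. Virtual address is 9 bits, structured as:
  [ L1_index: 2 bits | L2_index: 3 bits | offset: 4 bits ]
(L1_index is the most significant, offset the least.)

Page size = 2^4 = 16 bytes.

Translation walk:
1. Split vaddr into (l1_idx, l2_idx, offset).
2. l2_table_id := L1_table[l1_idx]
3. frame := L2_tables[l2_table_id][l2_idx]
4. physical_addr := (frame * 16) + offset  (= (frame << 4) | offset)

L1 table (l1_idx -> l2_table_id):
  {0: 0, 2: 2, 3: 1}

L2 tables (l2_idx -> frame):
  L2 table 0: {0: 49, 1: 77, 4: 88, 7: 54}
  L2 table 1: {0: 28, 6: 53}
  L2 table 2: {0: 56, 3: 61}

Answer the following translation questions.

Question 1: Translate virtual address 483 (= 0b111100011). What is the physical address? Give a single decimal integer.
vaddr = 483 = 0b111100011
Split: l1_idx=3, l2_idx=6, offset=3
L1[3] = 1
L2[1][6] = 53
paddr = 53 * 16 + 3 = 851

Answer: 851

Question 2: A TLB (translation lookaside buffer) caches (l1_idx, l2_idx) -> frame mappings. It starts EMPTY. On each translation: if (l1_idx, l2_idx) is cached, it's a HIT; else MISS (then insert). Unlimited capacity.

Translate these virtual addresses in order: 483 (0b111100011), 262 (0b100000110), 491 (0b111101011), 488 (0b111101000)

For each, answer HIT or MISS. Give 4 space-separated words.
Answer: MISS MISS HIT HIT

Derivation:
vaddr=483: (3,6) not in TLB -> MISS, insert
vaddr=262: (2,0) not in TLB -> MISS, insert
vaddr=491: (3,6) in TLB -> HIT
vaddr=488: (3,6) in TLB -> HIT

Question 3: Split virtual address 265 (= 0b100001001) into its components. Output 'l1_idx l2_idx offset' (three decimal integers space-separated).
Answer: 2 0 9

Derivation:
vaddr = 265 = 0b100001001
  top 2 bits -> l1_idx = 2
  next 3 bits -> l2_idx = 0
  bottom 4 bits -> offset = 9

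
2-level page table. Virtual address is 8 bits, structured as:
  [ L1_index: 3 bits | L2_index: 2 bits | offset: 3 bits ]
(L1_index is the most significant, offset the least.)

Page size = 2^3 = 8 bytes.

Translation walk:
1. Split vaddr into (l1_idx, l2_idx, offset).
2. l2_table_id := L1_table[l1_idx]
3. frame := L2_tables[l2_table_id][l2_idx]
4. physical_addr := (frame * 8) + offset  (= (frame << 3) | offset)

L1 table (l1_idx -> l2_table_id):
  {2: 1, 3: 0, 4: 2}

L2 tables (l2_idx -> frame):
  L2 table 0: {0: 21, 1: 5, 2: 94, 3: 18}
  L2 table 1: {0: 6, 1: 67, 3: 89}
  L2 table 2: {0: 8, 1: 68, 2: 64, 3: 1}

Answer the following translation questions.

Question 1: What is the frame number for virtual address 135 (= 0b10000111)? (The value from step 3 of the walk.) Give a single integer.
vaddr = 135: l1_idx=4, l2_idx=0
L1[4] = 2; L2[2][0] = 8

Answer: 8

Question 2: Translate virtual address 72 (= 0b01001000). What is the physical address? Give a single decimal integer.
Answer: 536

Derivation:
vaddr = 72 = 0b01001000
Split: l1_idx=2, l2_idx=1, offset=0
L1[2] = 1
L2[1][1] = 67
paddr = 67 * 8 + 0 = 536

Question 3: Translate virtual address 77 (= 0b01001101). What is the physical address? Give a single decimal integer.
vaddr = 77 = 0b01001101
Split: l1_idx=2, l2_idx=1, offset=5
L1[2] = 1
L2[1][1] = 67
paddr = 67 * 8 + 5 = 541

Answer: 541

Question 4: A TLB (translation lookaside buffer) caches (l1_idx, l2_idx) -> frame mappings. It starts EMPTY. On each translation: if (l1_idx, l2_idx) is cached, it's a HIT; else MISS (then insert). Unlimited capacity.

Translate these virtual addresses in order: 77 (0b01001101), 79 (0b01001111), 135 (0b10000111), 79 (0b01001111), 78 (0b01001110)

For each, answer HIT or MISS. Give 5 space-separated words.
vaddr=77: (2,1) not in TLB -> MISS, insert
vaddr=79: (2,1) in TLB -> HIT
vaddr=135: (4,0) not in TLB -> MISS, insert
vaddr=79: (2,1) in TLB -> HIT
vaddr=78: (2,1) in TLB -> HIT

Answer: MISS HIT MISS HIT HIT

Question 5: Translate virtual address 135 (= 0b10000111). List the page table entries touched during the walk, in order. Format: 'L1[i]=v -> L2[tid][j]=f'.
vaddr = 135 = 0b10000111
Split: l1_idx=4, l2_idx=0, offset=7

Answer: L1[4]=2 -> L2[2][0]=8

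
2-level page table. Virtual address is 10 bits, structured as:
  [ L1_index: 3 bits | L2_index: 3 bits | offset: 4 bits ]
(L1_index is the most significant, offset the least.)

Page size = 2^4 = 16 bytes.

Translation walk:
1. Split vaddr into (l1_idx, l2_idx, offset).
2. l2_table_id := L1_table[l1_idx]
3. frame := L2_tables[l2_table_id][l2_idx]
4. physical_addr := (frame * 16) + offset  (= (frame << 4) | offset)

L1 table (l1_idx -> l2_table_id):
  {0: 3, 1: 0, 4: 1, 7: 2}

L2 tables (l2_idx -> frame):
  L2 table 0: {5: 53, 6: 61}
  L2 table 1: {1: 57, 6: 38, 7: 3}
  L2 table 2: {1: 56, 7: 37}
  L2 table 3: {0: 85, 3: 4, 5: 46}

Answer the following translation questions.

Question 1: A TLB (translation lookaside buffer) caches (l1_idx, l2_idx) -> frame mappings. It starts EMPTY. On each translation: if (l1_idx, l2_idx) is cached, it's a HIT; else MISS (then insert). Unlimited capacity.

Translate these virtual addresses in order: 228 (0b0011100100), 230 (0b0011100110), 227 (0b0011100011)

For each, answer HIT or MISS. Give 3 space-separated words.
Answer: MISS HIT HIT

Derivation:
vaddr=228: (1,6) not in TLB -> MISS, insert
vaddr=230: (1,6) in TLB -> HIT
vaddr=227: (1,6) in TLB -> HIT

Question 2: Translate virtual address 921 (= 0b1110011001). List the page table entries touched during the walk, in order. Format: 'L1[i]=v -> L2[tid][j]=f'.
vaddr = 921 = 0b1110011001
Split: l1_idx=7, l2_idx=1, offset=9

Answer: L1[7]=2 -> L2[2][1]=56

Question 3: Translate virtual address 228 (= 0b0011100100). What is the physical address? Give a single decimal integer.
vaddr = 228 = 0b0011100100
Split: l1_idx=1, l2_idx=6, offset=4
L1[1] = 0
L2[0][6] = 61
paddr = 61 * 16 + 4 = 980

Answer: 980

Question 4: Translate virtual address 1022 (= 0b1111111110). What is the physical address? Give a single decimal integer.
vaddr = 1022 = 0b1111111110
Split: l1_idx=7, l2_idx=7, offset=14
L1[7] = 2
L2[2][7] = 37
paddr = 37 * 16 + 14 = 606

Answer: 606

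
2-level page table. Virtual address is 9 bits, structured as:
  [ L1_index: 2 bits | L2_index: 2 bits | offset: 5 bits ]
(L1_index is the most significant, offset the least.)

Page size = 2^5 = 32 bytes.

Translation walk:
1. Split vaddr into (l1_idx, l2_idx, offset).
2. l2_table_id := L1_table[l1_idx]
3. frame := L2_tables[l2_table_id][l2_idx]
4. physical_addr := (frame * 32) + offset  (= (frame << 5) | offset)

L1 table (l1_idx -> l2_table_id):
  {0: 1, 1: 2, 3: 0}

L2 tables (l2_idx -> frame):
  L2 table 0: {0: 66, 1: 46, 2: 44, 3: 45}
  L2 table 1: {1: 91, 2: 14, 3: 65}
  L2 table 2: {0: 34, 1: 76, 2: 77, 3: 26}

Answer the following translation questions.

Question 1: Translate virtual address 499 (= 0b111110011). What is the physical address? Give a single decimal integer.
vaddr = 499 = 0b111110011
Split: l1_idx=3, l2_idx=3, offset=19
L1[3] = 0
L2[0][3] = 45
paddr = 45 * 32 + 19 = 1459

Answer: 1459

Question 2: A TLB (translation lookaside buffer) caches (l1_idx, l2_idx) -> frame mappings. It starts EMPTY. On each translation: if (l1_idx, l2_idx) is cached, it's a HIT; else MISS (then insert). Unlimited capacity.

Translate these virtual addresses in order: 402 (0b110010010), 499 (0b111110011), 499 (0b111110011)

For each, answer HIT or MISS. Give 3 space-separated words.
Answer: MISS MISS HIT

Derivation:
vaddr=402: (3,0) not in TLB -> MISS, insert
vaddr=499: (3,3) not in TLB -> MISS, insert
vaddr=499: (3,3) in TLB -> HIT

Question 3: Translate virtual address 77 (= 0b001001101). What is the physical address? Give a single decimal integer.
vaddr = 77 = 0b001001101
Split: l1_idx=0, l2_idx=2, offset=13
L1[0] = 1
L2[1][2] = 14
paddr = 14 * 32 + 13 = 461

Answer: 461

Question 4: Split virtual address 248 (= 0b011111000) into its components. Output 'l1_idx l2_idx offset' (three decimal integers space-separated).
vaddr = 248 = 0b011111000
  top 2 bits -> l1_idx = 1
  next 2 bits -> l2_idx = 3
  bottom 5 bits -> offset = 24

Answer: 1 3 24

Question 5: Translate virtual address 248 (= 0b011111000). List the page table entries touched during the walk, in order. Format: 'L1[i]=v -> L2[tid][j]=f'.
Answer: L1[1]=2 -> L2[2][3]=26

Derivation:
vaddr = 248 = 0b011111000
Split: l1_idx=1, l2_idx=3, offset=24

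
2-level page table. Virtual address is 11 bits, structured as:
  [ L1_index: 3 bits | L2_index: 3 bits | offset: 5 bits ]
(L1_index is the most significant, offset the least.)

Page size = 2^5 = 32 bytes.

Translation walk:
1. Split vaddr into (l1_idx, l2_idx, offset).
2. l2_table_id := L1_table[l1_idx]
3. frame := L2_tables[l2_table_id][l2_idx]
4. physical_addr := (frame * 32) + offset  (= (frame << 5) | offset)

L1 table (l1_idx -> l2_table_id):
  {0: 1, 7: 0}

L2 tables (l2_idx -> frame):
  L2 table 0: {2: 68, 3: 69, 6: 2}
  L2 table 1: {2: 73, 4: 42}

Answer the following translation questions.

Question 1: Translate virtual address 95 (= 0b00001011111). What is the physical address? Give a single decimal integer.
vaddr = 95 = 0b00001011111
Split: l1_idx=0, l2_idx=2, offset=31
L1[0] = 1
L2[1][2] = 73
paddr = 73 * 32 + 31 = 2367

Answer: 2367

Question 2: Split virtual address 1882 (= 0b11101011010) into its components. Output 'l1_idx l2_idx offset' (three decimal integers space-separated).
vaddr = 1882 = 0b11101011010
  top 3 bits -> l1_idx = 7
  next 3 bits -> l2_idx = 2
  bottom 5 bits -> offset = 26

Answer: 7 2 26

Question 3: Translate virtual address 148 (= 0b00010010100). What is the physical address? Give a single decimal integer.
vaddr = 148 = 0b00010010100
Split: l1_idx=0, l2_idx=4, offset=20
L1[0] = 1
L2[1][4] = 42
paddr = 42 * 32 + 20 = 1364

Answer: 1364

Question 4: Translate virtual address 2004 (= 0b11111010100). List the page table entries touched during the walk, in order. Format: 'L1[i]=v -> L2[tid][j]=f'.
vaddr = 2004 = 0b11111010100
Split: l1_idx=7, l2_idx=6, offset=20

Answer: L1[7]=0 -> L2[0][6]=2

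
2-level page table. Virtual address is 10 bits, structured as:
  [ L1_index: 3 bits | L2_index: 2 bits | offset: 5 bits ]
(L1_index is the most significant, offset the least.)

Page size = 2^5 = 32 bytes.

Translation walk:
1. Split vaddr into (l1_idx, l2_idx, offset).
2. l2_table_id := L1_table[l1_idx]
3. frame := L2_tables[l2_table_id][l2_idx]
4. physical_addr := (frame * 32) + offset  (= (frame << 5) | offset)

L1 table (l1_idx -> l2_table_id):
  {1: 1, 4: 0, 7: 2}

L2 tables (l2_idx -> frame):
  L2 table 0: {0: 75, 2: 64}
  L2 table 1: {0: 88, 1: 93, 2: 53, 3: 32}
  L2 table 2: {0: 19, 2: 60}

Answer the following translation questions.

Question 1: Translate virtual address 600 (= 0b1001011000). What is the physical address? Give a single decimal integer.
Answer: 2072

Derivation:
vaddr = 600 = 0b1001011000
Split: l1_idx=4, l2_idx=2, offset=24
L1[4] = 0
L2[0][2] = 64
paddr = 64 * 32 + 24 = 2072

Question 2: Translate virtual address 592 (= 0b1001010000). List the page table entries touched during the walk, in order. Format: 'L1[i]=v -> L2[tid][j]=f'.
Answer: L1[4]=0 -> L2[0][2]=64

Derivation:
vaddr = 592 = 0b1001010000
Split: l1_idx=4, l2_idx=2, offset=16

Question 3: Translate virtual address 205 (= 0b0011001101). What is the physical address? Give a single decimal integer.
vaddr = 205 = 0b0011001101
Split: l1_idx=1, l2_idx=2, offset=13
L1[1] = 1
L2[1][2] = 53
paddr = 53 * 32 + 13 = 1709

Answer: 1709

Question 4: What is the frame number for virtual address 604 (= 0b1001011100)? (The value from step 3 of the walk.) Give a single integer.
vaddr = 604: l1_idx=4, l2_idx=2
L1[4] = 0; L2[0][2] = 64

Answer: 64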